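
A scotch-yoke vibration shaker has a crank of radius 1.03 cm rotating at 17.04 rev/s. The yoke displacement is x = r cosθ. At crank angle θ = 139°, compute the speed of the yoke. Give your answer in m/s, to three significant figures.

ω = 107.1 rad/s (from 17.04 rev/s).
x = r cosθ ⇒ ẋ = −rω sinθ.
|v| = rω|sinθ| = 0.0103·107.1·|sin 139°| = 0.72349 m/s.

0.723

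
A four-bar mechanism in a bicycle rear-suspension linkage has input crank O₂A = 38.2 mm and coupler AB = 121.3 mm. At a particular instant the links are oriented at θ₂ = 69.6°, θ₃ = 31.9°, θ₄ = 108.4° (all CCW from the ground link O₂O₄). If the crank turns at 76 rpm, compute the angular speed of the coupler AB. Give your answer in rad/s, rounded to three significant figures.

ω₂ = 7.959 rad/s (from 76 rpm).
Differentiating the loop-closure r₂e^{iθ₂}+r₃e^{iθ₃}=r₁+r₄e^{iθ₄} gives r₂ω₂e^{iθ₂}+r₃ω₃e^{iθ₃}=r₄ω₄e^{iθ₄}.
Eliminating the other unknown: ω₃ = r₂ω₂ sin(θ₄−θ₂) / [r₃ sin(θ₃−θ₄)].
Numerator sine = +0.62660; denominator sine = -0.97237.
Result = 0.0382·7.959·(+0.62660) / (0.1213·(-0.97237)) = -1.6151 rad/s; magnitude 1.6151 rad/s.

1.62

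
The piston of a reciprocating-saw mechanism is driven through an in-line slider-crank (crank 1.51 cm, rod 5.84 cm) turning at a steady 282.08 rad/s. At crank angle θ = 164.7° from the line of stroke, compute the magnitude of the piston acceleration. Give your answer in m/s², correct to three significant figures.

890

ω = 282.1 rad/s
x(θ) = r cosθ + √(L² − r² sin²θ); with ω constant, a = ω²·d²x/dθ².
d²x/dθ² = −r cosθ − r²(cos2θ)/√u − r⁴ sin²2θ/(4u^{3/2}),  u = L² − r² sin²θ = 0.00339468 m².
Substituting r = 0.0151 m, L = 0.0584 m, θ = 164.7°: d²x/dθ² = +0.011179 m.
a = ω²·d²x/dθ² = (282.1)²·(+0.011179) = +889.53 m/s²;  |a| = 889.53 m/s².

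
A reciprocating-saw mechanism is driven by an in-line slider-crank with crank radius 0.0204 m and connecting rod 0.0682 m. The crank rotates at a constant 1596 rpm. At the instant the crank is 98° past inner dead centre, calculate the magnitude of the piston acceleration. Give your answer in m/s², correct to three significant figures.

ω = 2π·1596/60 = 167.1 rad/s
x(θ) = r cosθ + √(L² − r² sin²θ); with ω constant, a = ω²·d²x/dθ².
d²x/dθ² = −r cosθ − r²(cos2θ)/√u − r⁴ sin²2θ/(4u^{3/2}),  u = L² − r² sin²θ = 0.00424314 m².
Substituting r = 0.0204 m, L = 0.0682 m, θ = 98°: d²x/dθ² = +0.0089685 m.
a = ω²·d²x/dθ² = (167.1)²·(+0.0089685) = +250.52 m/s²;  |a| = 250.52 m/s².

251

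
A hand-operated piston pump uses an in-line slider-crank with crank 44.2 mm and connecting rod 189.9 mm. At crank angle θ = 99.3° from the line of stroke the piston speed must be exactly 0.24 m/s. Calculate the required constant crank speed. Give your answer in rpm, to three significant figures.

54.7

For an in-line slider-crank, |v_piston| = rω|sinθ|·[1 + r cosθ/√(L² − r² sin²θ)].
With r = 0.0442 m, L = 0.1899 m, θ = 99.3°: the bracketed kinematic factor |dx/dθ| = 0.041933 m.
ω = v/|dx/dθ| = 0.24/0.041933 = 5.7234 rad/s.
N = 60ω/(2π) = 54.654 rpm.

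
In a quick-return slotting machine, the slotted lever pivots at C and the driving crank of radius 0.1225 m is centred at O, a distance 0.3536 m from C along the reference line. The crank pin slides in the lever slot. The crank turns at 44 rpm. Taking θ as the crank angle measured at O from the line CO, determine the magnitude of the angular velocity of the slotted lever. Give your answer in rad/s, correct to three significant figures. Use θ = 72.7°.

ω = 4.608 rad/s (from 44 rpm).
Crank pin A relative to C: A = (d + r cosθ, r sinθ); lever angle φ = atan2(r sinθ, d + r cosθ).
Differentiating tanφ: φ̇ = rω(d cosθ + r)/(d² + r² + 2dr cosθ).
d² + r² + 2dr cosθ = |CA|² = 0.165801 m²;  d cosθ + r = +0.22765 m.
|ω_lever| = |0.1225·4.608·+0.22765| / 0.165801 = 0.775 rad/s.

0.775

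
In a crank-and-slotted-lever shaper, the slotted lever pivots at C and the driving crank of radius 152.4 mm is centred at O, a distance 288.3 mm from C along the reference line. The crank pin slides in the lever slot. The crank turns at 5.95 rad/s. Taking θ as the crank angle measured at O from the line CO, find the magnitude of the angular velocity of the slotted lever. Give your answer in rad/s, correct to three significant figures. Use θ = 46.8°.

1.90

ω = 5.95 rad/s
Crank pin A relative to C: A = (d + r cosθ, r sinθ); lever angle φ = atan2(r sinθ, d + r cosθ).
Differentiating tanφ: φ̇ = rω(d cosθ + r)/(d² + r² + 2dr cosθ).
d² + r² + 2dr cosθ = |CA|² = 0.166496 m²;  d cosθ + r = +0.34975 m.
|ω_lever| = |0.1524·5.95·+0.34975| / 0.166496 = 1.9049 rad/s.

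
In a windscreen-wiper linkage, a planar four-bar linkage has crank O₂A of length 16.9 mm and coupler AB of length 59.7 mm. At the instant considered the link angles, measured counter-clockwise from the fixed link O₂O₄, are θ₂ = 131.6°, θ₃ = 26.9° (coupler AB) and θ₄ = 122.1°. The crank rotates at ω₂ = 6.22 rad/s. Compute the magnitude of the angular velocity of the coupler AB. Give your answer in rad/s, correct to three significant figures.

ω₂ = 6.22 rad/s
Differentiating the loop-closure r₂e^{iθ₂}+r₃e^{iθ₃}=r₁+r₄e^{iθ₄} gives r₂ω₂e^{iθ₂}+r₃ω₃e^{iθ₃}=r₄ω₄e^{iθ₄}.
Eliminating the other unknown: ω₃ = r₂ω₂ sin(θ₄−θ₂) / [r₃ sin(θ₃−θ₄)].
Numerator sine = -0.16505; denominator sine = -0.99588.
Result = 0.0169·6.22·(-0.16505) / (0.0597·(-0.99588)) = +0.29181 rad/s; magnitude 0.29181 rad/s.

0.292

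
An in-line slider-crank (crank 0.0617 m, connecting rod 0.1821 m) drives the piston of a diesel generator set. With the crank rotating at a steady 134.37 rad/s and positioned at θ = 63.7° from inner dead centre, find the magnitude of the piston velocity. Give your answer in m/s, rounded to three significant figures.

ω = 134.4 rad/s
For an in-line slider-crank, x = r cosθ + √(L² − r² sin²θ), so v = −rω sinθ·[1 + r cosθ/√(L² − r² sin²θ)].
With r = 0.0617 m, L = 0.1821 m, θ = 63.7°: √(L² − r² sin²θ) = 0.1735 m.
v = −0.0617·134.4·0.89649·[1 + 0.0617·0.44307/0.1735] = -8.6036 m/s.
|v| = 8.6036 m/s.

8.60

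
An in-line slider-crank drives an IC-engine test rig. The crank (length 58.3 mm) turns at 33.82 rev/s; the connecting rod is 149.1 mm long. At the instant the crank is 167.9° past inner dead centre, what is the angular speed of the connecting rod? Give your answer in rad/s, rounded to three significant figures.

81.5

ω = 212.5 rad/s (converted from 33.82 rev/s).
The rod makes angle φ with the slider axis where L sinφ = r sinθ; differentiating, L cosφ·φ̇ = r ω cosθ.
L cosφ = √(L² − r² sin²θ) = 0.1486 m.
|ω_rod| = r ω |cosθ| / √(L² − r² sin²θ) = 0.0583·212.5·0.97778/0.1486 = 81.517 rad/s.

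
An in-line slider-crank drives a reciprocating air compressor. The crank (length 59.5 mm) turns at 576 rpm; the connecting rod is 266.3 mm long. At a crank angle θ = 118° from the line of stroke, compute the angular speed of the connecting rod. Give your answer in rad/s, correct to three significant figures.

6.45

ω = 60.32 rad/s (converted from 576 rpm).
The rod makes angle φ with the slider axis where L sinφ = r sinθ; differentiating, L cosφ·φ̇ = r ω cosθ.
L cosφ = √(L² − r² sin²θ) = 0.26107 m.
|ω_rod| = r ω |cosθ| / √(L² − r² sin²θ) = 0.0595·60.32·0.46947/0.26107 = 6.454 rad/s.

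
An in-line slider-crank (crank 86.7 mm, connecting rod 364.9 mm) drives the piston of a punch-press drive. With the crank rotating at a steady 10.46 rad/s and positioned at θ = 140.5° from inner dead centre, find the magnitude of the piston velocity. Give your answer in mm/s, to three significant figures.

470

ω = 10.46 rad/s
For an in-line slider-crank, x = r cosθ + √(L² − r² sin²θ), so v = −rω sinθ·[1 + r cosθ/√(L² − r² sin²θ)].
With r = 0.0867 m, L = 0.3649 m, θ = 140.5°: √(L² − r² sin²θ) = 0.36071 m.
v = −0.0867·10.46·0.63608·[1 + 0.0867·-0.77162/0.36071] = -0.46986 m/s.
|v| = 0.46986 m/s = 469.86 mm/s.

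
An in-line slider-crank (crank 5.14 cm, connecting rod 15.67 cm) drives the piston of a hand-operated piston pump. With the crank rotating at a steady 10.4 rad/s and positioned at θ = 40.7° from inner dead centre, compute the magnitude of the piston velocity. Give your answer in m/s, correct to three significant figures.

ω = 10.4 rad/s
For an in-line slider-crank, x = r cosθ + √(L² − r² sin²θ), so v = −rω sinθ·[1 + r cosθ/√(L² − r² sin²θ)].
With r = 0.0514 m, L = 0.1567 m, θ = 40.7°: √(L² − r² sin²θ) = 0.15307 m.
v = −0.0514·10.4·0.65210·[1 + 0.0514·0.75813/0.15307] = -0.43733 m/s.
|v| = 0.43733 m/s.

0.437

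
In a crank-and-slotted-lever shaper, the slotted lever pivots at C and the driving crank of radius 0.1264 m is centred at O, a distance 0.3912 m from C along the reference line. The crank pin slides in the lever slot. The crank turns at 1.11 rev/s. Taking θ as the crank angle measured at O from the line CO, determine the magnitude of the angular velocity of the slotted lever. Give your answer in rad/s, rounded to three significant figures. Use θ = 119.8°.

0.500

ω = 6.974 rad/s (from 1.11 rev/s).
Crank pin A relative to C: A = (d + r cosθ, r sinθ); lever angle φ = atan2(r sinθ, d + r cosθ).
Differentiating tanφ: φ̇ = rω(d cosθ + r)/(d² + r² + 2dr cosθ).
d² + r² + 2dr cosθ = |CA|² = 0.119866 m²;  d cosθ + r = -0.068016 m.
|ω_lever| = |0.1264·6.974·-0.068016| / 0.119866 = 0.50023 rad/s.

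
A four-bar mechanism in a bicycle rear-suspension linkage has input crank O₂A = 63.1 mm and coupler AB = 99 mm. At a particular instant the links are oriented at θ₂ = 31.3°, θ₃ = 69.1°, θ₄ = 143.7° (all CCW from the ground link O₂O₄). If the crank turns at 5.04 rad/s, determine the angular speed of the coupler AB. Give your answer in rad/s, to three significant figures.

ω₂ = 5.04 rad/s
Differentiating the loop-closure r₂e^{iθ₂}+r₃e^{iθ₃}=r₁+r₄e^{iθ₄} gives r₂ω₂e^{iθ₂}+r₃ω₃e^{iθ₃}=r₄ω₄e^{iθ₄}.
Eliminating the other unknown: ω₃ = r₂ω₂ sin(θ₄−θ₂) / [r₃ sin(θ₃−θ₄)].
Numerator sine = +0.92455; denominator sine = -0.96410.
Result = 0.0631·5.04·(+0.92455) / (0.099·(-0.96410)) = -3.0806 rad/s; magnitude 3.0806 rad/s.

3.08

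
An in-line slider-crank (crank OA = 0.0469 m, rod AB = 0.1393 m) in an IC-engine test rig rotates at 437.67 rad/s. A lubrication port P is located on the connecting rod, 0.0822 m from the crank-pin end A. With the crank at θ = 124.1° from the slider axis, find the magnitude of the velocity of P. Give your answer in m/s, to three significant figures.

ω = 437.7 rad/s.  Crank-pin speed |V_A| = rω = 20.527 m/s, perpendicular to OA.
Rod angle: sinφ = −(r/L) sinθ ⇒ φ = -16.188°; ω_rod = −rω cosθ/√(L²−r²sin²θ) = +86.024 rad/s.
V_P = V_A + ω_rod × AP, with AP = 0.0822 m along the rod.
Components: V_Px = −rω sinθ − a·ω_rod·sinφ = -15.026 m/s;  V_Py = rω cosθ + a·ω_rod·cosφ = -4.7172 m/s.
|V_P| = √(V_Px² + V_Py²) = 15.749 m/s.

15.7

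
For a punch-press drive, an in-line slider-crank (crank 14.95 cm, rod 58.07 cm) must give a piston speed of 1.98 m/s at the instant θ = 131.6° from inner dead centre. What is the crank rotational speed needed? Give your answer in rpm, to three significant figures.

205

For an in-line slider-crank, |v_piston| = rω|sinθ|·[1 + r cosθ/√(L² − r² sin²θ)].
With r = 0.1495 m, L = 0.5807 m, θ = 131.6°: the bracketed kinematic factor |dx/dθ| = 0.092323 m.
ω = v/|dx/dθ| = 1.98/0.092323 = 21.447 rad/s.
N = 60ω/(2π) = 204.8 rpm.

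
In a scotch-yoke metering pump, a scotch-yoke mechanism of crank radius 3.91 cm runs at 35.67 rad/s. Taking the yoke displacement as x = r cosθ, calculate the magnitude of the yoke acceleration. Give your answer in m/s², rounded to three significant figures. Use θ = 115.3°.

21.3

ω = 35.67 rad/s
x = r cosθ ⇒ ẍ = −rω² cosθ (ω constant).
|a| = rω²|cosθ| = 0.0391·(35.67)²·|cos 115.3°| = 21.261 m/s².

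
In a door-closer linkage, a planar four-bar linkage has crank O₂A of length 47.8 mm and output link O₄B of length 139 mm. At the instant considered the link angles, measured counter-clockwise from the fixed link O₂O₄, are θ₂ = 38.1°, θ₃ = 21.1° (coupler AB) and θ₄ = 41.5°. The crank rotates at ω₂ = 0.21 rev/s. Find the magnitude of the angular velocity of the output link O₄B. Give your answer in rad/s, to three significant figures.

0.381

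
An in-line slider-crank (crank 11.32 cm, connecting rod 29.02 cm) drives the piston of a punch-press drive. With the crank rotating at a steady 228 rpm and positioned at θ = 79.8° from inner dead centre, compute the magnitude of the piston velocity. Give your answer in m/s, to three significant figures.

2.86

ω = 2π·228/60 = 23.88 rad/s
For an in-line slider-crank, x = r cosθ + √(L² − r² sin²θ), so v = −rω sinθ·[1 + r cosθ/√(L² − r² sin²θ)].
With r = 0.1132 m, L = 0.2902 m, θ = 79.8°: √(L² − r² sin²θ) = 0.26796 m.
v = −0.1132·23.88·0.98420·[1 + 0.1132·0.17708/0.26796] = -2.8591 m/s.
|v| = 2.8591 m/s.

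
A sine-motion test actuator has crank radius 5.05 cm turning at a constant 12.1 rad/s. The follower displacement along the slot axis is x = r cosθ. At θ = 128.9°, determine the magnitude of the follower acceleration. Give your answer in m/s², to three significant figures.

ω = 12.1 rad/s
x = r cosθ ⇒ ẍ = −rω² cosθ (ω constant).
|a| = rω²|cosθ| = 0.0505·(12.1)²·|cos 128.9°| = 4.643 m/s².

4.64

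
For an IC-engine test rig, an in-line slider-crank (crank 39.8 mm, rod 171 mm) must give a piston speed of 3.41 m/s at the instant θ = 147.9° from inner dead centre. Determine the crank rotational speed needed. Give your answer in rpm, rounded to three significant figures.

1920

For an in-line slider-crank, |v_piston| = rω|sinθ|·[1 + r cosθ/√(L² − r² sin²θ)].
With r = 0.0398 m, L = 0.171 m, θ = 147.9°: the bracketed kinematic factor |dx/dθ| = 0.016947 m.
ω = v/|dx/dθ| = 3.41/0.016947 = 201.21 rad/s.
N = 60ω/(2π) = 1921.4 rpm.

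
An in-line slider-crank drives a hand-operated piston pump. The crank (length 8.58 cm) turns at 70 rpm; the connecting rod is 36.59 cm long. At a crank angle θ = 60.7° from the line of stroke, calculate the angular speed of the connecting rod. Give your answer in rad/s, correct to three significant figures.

ω = 7.33 rad/s (converted from 70 rpm).
The rod makes angle φ with the slider axis where L sinφ = r sinθ; differentiating, L cosφ·φ̇ = r ω cosθ.
L cosφ = √(L² − r² sin²θ) = 0.35817 m.
|ω_rod| = r ω |cosθ| / √(L² − r² sin²θ) = 0.0858·7.33·0.48938/0.35817 = 0.85936 rad/s.

0.859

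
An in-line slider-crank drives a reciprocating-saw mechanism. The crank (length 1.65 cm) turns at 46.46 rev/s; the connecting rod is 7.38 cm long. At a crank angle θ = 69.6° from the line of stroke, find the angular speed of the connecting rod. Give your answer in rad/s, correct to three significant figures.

23.3

ω = 291.9 rad/s (converted from 46.46 rev/s).
The rod makes angle φ with the slider axis where L sinφ = r sinθ; differentiating, L cosφ·φ̇ = r ω cosθ.
L cosφ = √(L² − r² sin²θ) = 0.072161 m.
|ω_rod| = r ω |cosθ| / √(L² − r² sin²θ) = 0.0165·291.9·0.34857/0.072161 = 23.266 rad/s.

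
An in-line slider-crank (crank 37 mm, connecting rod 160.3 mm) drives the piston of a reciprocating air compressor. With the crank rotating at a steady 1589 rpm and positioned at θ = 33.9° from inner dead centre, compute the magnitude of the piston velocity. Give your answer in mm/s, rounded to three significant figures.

ω = 2π·1589/60 = 166.4 rad/s
For an in-line slider-crank, x = r cosθ + √(L² − r² sin²θ), so v = −rω sinθ·[1 + r cosθ/√(L² − r² sin²θ)].
With r = 0.037 m, L = 0.1603 m, θ = 33.9°: √(L² − r² sin²θ) = 0.15897 m.
v = −0.037·166.4·0.55775·[1 + 0.037·0.83001/0.15897] = -4.0973 m/s.
|v| = 4.0973 m/s = 4097.3 mm/s.

4100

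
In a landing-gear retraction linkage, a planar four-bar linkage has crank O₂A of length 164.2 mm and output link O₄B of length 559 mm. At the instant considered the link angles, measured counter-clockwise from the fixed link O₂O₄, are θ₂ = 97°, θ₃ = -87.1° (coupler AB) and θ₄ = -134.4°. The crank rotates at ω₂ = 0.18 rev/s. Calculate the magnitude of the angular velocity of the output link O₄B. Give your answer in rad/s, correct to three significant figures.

0.0323

ω₂ = 1.131 rad/s (from 0.18 rev/s).
Differentiating the loop-closure r₂e^{iθ₂}+r₃e^{iθ₃}=r₁+r₄e^{iθ₄} gives r₂ω₂e^{iθ₂}+r₃ω₃e^{iθ₃}=r₄ω₄e^{iθ₄}.
Eliminating the other unknown: ω₄ = r₂ω₂ sin(θ₂−θ₃) / [r₄ sin(θ₄−θ₃)].
Numerator sine = -0.07150; denominator sine = -0.73491.
Result = 0.1642·1.131·(-0.07150) / (0.559·(-0.73491)) = +0.03232 rad/s; magnitude 0.03232 rad/s.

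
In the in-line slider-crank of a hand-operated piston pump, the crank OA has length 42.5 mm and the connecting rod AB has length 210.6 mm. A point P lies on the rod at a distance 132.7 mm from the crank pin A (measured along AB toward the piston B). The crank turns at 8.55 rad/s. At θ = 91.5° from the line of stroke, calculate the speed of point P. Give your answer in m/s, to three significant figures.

0.362

ω = 8.55 rad/s.  Crank-pin speed |V_A| = rω = 0.36338 m/s, perpendicular to OA.
Rod angle: sinφ = −(r/L) sinθ ⇒ φ = -11.638°; ω_rod = −rω cosθ/√(L²−r²sin²θ) = +0.046115 rad/s.
V_P = V_A + ω_rod × AP, with AP = 0.1327 m along the rod.
Components: V_Px = −rω sinθ − a·ω_rod·sinφ = -0.36202 m/s;  V_Py = rω cosθ + a·ω_rod·cosφ = -0.0035185 m/s.
|V_P| = √(V_Px² + V_Py²) = 0.36203 m/s.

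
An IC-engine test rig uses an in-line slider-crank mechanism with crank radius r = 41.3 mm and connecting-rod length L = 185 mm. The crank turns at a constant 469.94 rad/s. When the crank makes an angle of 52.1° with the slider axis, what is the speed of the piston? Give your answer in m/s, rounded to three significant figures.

17.4

ω = 469.9 rad/s
For an in-line slider-crank, x = r cosθ + √(L² − r² sin²θ), so v = −rω sinθ·[1 + r cosθ/√(L² − r² sin²θ)].
With r = 0.0413 m, L = 0.185 m, θ = 52.1°: √(L² − r² sin²θ) = 0.18211 m.
v = −0.0413·469.9·0.78908·[1 + 0.0413·0.61429/0.18211] = -17.449 m/s.
|v| = 17.449 m/s.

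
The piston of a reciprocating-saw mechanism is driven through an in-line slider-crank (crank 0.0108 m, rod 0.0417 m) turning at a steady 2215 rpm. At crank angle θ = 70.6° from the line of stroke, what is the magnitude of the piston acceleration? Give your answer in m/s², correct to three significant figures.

73.1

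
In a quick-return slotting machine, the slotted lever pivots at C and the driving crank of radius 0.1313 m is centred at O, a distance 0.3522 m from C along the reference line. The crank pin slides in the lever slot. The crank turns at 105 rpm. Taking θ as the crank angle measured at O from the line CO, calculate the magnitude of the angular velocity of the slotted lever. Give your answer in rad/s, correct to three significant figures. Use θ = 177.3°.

6.51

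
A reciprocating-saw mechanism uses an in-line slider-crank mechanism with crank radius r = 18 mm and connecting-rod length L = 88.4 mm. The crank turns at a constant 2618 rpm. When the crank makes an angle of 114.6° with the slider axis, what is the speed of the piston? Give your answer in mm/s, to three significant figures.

ω = 2π·2618/60 = 274.2 rad/s
For an in-line slider-crank, x = r cosθ + √(L² − r² sin²θ), so v = −rω sinθ·[1 + r cosθ/√(L² − r² sin²θ)].
With r = 0.018 m, L = 0.0884 m, θ = 114.6°: √(L² − r² sin²θ) = 0.086872 m.
v = −0.018·274.2·0.90924·[1 + 0.018·-0.41628/0.086872] = -4.0999 m/s.
|v| = 4.0999 m/s = 4099.9 mm/s.

4100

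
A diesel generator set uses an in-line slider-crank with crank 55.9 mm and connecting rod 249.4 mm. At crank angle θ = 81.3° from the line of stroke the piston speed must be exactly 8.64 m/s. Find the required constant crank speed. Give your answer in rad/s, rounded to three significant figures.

For an in-line slider-crank, |v_piston| = rω|sinθ|·[1 + r cosθ/√(L² − r² sin²θ)].
With r = 0.0559 m, L = 0.2494 m, θ = 81.3°: the bracketed kinematic factor |dx/dθ| = 0.057178 m.
ω = v/|dx/dθ| = 8.64/0.057178 = 151.11 rad/s.

151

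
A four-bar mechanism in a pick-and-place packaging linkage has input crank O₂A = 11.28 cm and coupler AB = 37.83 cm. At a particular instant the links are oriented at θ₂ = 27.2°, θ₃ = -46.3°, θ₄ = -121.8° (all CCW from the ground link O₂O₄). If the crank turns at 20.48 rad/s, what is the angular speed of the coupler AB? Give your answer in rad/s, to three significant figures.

3.25

ω₂ = 20.48 rad/s
Differentiating the loop-closure r₂e^{iθ₂}+r₃e^{iθ₃}=r₁+r₄e^{iθ₄} gives r₂ω₂e^{iθ₂}+r₃ω₃e^{iθ₃}=r₄ω₄e^{iθ₄}.
Eliminating the other unknown: ω₃ = r₂ω₂ sin(θ₄−θ₂) / [r₃ sin(θ₃−θ₄)].
Numerator sine = -0.51504; denominator sine = +0.96815.
Result = 0.1128·20.48·(-0.51504) / (0.3783·(+0.96815)) = -3.2486 rad/s; magnitude 3.2486 rad/s.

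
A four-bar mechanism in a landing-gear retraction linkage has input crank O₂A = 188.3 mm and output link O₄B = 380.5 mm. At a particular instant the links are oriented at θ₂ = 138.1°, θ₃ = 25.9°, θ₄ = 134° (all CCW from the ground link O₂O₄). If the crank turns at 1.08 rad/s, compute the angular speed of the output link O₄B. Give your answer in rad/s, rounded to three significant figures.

ω₂ = 1.08 rad/s
Differentiating the loop-closure r₂e^{iθ₂}+r₃e^{iθ₃}=r₁+r₄e^{iθ₄} gives r₂ω₂e^{iθ₂}+r₃ω₃e^{iθ₃}=r₄ω₄e^{iθ₄}.
Eliminating the other unknown: ω₄ = r₂ω₂ sin(θ₂−θ₃) / [r₄ sin(θ₄−θ₃)].
Numerator sine = +0.92587; denominator sine = +0.95052.
Result = 0.1883·1.08·(+0.92587) / (0.3805·(+0.95052)) = +0.52061 rad/s; magnitude 0.52061 rad/s.

0.521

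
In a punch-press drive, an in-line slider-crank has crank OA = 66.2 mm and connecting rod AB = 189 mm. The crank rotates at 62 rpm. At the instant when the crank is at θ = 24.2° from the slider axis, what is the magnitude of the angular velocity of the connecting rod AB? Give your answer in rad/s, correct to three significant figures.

2.10

ω = 6.493 rad/s (converted from 62 rpm).
The rod makes angle φ with the slider axis where L sinφ = r sinθ; differentiating, L cosφ·φ̇ = r ω cosθ.
L cosφ = √(L² − r² sin²θ) = 0.18704 m.
|ω_rod| = r ω |cosθ| / √(L² − r² sin²θ) = 0.0662·6.493·0.91212/0.18704 = 2.096 rad/s.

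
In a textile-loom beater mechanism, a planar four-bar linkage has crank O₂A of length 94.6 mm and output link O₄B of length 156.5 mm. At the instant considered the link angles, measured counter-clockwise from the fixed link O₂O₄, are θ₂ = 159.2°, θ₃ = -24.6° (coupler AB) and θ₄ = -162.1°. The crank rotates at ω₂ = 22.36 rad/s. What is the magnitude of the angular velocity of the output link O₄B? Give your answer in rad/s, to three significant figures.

ω₂ = 22.36 rad/s
Differentiating the loop-closure r₂e^{iθ₂}+r₃e^{iθ₃}=r₁+r₄e^{iθ₄} gives r₂ω₂e^{iθ₂}+r₃ω₃e^{iθ₃}=r₄ω₄e^{iθ₄}.
Eliminating the other unknown: ω₄ = r₂ω₂ sin(θ₂−θ₃) / [r₄ sin(θ₄−θ₃)].
Numerator sine = -0.06627; denominator sine = -0.67559.
Result = 0.0946·22.36·(-0.06627) / (0.1565·(-0.67559)) = +1.3259 rad/s; magnitude 1.3259 rad/s.

1.33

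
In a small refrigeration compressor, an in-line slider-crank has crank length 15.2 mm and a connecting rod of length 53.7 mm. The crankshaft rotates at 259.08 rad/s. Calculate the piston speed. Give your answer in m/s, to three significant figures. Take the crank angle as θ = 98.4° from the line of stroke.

3.73

ω = 259.1 rad/s
For an in-line slider-crank, x = r cosθ + √(L² − r² sin²θ), so v = −rω sinθ·[1 + r cosθ/√(L² − r² sin²θ)].
With r = 0.0152 m, L = 0.0537 m, θ = 98.4°: √(L² − r² sin²θ) = 0.051552 m.
v = −0.0152·259.1·0.98927·[1 + 0.0152·-0.14608/0.051552] = -3.728 m/s.
|v| = 3.728 m/s.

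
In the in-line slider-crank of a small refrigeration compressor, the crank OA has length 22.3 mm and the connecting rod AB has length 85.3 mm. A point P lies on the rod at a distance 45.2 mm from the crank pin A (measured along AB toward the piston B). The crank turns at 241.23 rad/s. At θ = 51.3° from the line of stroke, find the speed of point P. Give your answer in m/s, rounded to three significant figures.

ω = 241.2 rad/s.  Crank-pin speed |V_A| = rω = 5.3794 m/s, perpendicular to OA.
Rod angle: sinφ = −(r/L) sinθ ⇒ φ = -11.773°; ω_rod = −rω cosθ/√(L²−r²sin²θ) = -40.278 rad/s.
V_P = V_A + ω_rod × AP, with AP = 0.0452 m along the rod.
Components: V_Px = −rω sinθ − a·ω_rod·sinφ = -4.5697 m/s;  V_Py = rω cosθ + a·ω_rod·cosφ = +1.5812 m/s.
|V_P| = √(V_Px² + V_Py²) = 4.8355 m/s.

4.84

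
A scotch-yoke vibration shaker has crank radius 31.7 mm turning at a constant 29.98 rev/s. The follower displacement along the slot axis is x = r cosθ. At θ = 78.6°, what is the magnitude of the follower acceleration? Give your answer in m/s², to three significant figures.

222

ω = 188.4 rad/s (from 29.98 rev/s).
x = r cosθ ⇒ ẍ = −rω² cosθ (ω constant).
|a| = rω²|cosθ| = 0.0317·(188.4)²·|cos 78.6°| = 222.33 m/s².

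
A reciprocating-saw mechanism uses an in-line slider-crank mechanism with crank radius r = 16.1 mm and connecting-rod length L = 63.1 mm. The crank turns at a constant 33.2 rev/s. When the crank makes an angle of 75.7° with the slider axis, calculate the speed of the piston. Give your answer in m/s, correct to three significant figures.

ω = 2π·33.2 = 208.6 rad/s
For an in-line slider-crank, x = r cosθ + √(L² − r² sin²θ), so v = −rω sinθ·[1 + r cosθ/√(L² − r² sin²θ)].
With r = 0.0161 m, L = 0.0631 m, θ = 75.7°: √(L² − r² sin²θ) = 0.061141 m.
v = −0.0161·208.6·0.96902·[1 + 0.0161·0.24700/0.061141] = -3.4661 m/s.
|v| = 3.4661 m/s.

3.47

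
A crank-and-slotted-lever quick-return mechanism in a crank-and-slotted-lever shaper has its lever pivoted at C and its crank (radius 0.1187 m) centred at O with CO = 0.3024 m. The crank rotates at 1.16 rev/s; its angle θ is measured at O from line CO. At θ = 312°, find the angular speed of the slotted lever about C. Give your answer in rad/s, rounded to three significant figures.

ω = 7.288 rad/s (from 1.16 rev/s).
Crank pin A relative to C: A = (d + r cosθ, r sinθ); lever angle φ = atan2(r sinθ, d + r cosθ).
Differentiating tanφ: φ̇ = rω(d cosθ + r)/(d² + r² + 2dr cosθ).
d² + r² + 2dr cosθ = |CA|² = 0.153572 m²;  d cosθ + r = +0.32105 m.
|ω_lever| = |0.1187·7.288·+0.32105| / 0.153572 = 1.8086 rad/s.

1.81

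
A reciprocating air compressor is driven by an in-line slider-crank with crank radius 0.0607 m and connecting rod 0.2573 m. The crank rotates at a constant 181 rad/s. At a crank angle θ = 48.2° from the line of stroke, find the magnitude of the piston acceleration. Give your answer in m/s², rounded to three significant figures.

1280

ω = 181 rad/s
x(θ) = r cosθ + √(L² − r² sin²θ); with ω constant, a = ω²·d²x/dθ².
d²x/dθ² = −r cosθ − r²(cos2θ)/√u − r⁴ sin²2θ/(4u^{3/2}),  u = L² − r² sin²θ = 0.0641557 m².
Substituting r = 0.0607 m, L = 0.2573 m, θ = 48.2°: d²x/dθ² = -0.039043 m.
a = ω²·d²x/dθ² = (181)²·(-0.039043) = -1279.1 m/s²;  |a| = 1279.1 m/s².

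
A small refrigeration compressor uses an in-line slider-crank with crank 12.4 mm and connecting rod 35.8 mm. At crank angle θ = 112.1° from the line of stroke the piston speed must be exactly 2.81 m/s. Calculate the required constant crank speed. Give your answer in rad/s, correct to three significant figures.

284

For an in-line slider-crank, |v_piston| = rω|sinθ|·[1 + r cosθ/√(L² − r² sin²θ)].
With r = 0.0124 m, L = 0.0358 m, θ = 112.1°: the bracketed kinematic factor |dx/dθ| = 0.0099082 m.
ω = v/|dx/dθ| = 2.81/0.0099082 = 283.6 rad/s.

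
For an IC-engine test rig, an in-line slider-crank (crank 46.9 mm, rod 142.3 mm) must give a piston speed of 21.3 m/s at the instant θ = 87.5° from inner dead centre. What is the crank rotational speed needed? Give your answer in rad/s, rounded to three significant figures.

448

For an in-line slider-crank, |v_piston| = rω|sinθ|·[1 + r cosθ/√(L² − r² sin²θ)].
With r = 0.0469 m, L = 0.1423 m, θ = 87.5°: the bracketed kinematic factor |dx/dθ| = 0.047569 m.
ω = v/|dx/dθ| = 21.3/0.047569 = 447.77 rad/s.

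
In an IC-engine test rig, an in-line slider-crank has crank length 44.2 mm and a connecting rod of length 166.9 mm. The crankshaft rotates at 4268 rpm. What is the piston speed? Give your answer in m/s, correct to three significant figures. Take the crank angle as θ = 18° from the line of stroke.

ω = 2π·4268/60 = 446.9 rad/s
For an in-line slider-crank, x = r cosθ + √(L² − r² sin²θ), so v = −rω sinθ·[1 + r cosθ/√(L² − r² sin²θ)].
With r = 0.0442 m, L = 0.1669 m, θ = 18°: √(L² − r² sin²θ) = 0.16634 m.
v = −0.0442·446.9·0.30902·[1 + 0.0442·0.95106/0.16634] = -7.6473 m/s.
|v| = 7.6473 m/s.

7.65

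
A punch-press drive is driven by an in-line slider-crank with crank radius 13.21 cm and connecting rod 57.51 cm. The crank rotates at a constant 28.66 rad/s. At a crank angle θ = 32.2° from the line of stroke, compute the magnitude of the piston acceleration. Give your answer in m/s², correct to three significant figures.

103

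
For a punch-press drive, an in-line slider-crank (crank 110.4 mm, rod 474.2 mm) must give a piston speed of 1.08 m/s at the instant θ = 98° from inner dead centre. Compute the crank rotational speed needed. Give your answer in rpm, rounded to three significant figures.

97.6

For an in-line slider-crank, |v_piston| = rω|sinθ|·[1 + r cosθ/√(L² − r² sin²θ)].
With r = 0.1104 m, L = 0.4742 m, θ = 98°: the bracketed kinematic factor |dx/dθ| = 0.10569 m.
ω = v/|dx/dθ| = 1.08/0.10569 = 10.219 rad/s.
N = 60ω/(2π) = 97.584 rpm.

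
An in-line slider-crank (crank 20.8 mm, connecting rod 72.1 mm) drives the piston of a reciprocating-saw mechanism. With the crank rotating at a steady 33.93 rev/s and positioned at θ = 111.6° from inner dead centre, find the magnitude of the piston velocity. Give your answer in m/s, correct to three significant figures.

ω = 2π·33.9 = 213.2 rad/s
For an in-line slider-crank, x = r cosθ + √(L² − r² sin²θ), so v = −rω sinθ·[1 + r cosθ/√(L² − r² sin²θ)].
With r = 0.0208 m, L = 0.0721 m, θ = 111.6°: √(L² − r² sin²θ) = 0.069458 m.
v = −0.0208·213.2·0.92978·[1 + 0.0208·-0.36812/0.069458] = -3.6684 m/s.
|v| = 3.6684 m/s.

3.67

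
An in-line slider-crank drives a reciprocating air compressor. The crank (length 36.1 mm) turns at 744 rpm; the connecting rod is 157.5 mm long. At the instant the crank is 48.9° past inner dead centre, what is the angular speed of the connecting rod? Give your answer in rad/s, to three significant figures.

11.9

ω = 77.91 rad/s (converted from 744 rpm).
The rod makes angle φ with the slider axis where L sinφ = r sinθ; differentiating, L cosφ·φ̇ = r ω cosθ.
L cosφ = √(L² − r² sin²θ) = 0.15513 m.
|ω_rod| = r ω |cosθ| / √(L² − r² sin²θ) = 0.0361·77.91·0.65738/0.15513 = 11.918 rad/s.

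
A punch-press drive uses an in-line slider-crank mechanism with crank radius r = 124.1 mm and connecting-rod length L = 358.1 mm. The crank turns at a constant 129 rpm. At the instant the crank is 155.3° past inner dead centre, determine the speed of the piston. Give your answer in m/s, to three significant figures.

0.478

ω = 2π·129/60 = 13.51 rad/s
For an in-line slider-crank, x = r cosθ + √(L² − r² sin²θ), so v = −rω sinθ·[1 + r cosθ/√(L² − r² sin²θ)].
With r = 0.1241 m, L = 0.3581 m, θ = 155.3°: √(L² − r² sin²θ) = 0.35433 m.
v = −0.1241·13.51·0.41787·[1 + 0.1241·-0.90851/0.35433] = -0.47762 m/s.
|v| = 0.47762 m/s.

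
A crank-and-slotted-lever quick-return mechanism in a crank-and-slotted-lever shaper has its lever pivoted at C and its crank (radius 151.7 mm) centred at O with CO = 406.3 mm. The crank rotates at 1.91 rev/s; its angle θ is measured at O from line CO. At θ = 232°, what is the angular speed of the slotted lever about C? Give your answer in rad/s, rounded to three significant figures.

ω = 12 rad/s (from 1.91 rev/s).
Crank pin A relative to C: A = (d + r cosθ, r sinθ); lever angle φ = atan2(r sinθ, d + r cosθ).
Differentiating tanφ: φ̇ = rω(d cosθ + r)/(d² + r² + 2dr cosθ).
d² + r² + 2dr cosθ = |CA|² = 0.112199 m²;  d cosθ + r = -0.098443 m.
|ω_lever| = |0.1517·12·-0.098443| / 0.112199 = 1.5973 rad/s.

1.60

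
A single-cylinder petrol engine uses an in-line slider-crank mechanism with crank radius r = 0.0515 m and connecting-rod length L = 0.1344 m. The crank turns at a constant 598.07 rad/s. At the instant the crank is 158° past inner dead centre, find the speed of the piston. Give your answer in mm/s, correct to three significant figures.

ω = 598.1 rad/s
For an in-line slider-crank, x = r cosθ + √(L² − r² sin²θ), so v = −rω sinθ·[1 + r cosθ/√(L² − r² sin²θ)].
With r = 0.0515 m, L = 0.1344 m, θ = 158°: √(L² − r² sin²θ) = 0.13301 m.
v = −0.0515·598.1·0.37461·[1 + 0.0515·-0.92718/0.13301] = -7.3959 m/s.
|v| = 7.3959 m/s = 7395.9 mm/s.

7400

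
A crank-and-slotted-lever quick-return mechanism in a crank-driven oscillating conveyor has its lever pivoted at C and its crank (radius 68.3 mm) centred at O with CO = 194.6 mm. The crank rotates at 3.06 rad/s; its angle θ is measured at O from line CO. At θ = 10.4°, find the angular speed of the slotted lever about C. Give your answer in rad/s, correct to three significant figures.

ω = 3.06 rad/s
Crank pin A relative to C: A = (d + r cosθ, r sinθ); lever angle φ = atan2(r sinθ, d + r cosθ).
Differentiating tanφ: φ̇ = rω(d cosθ + r)/(d² + r² + 2dr cosθ).
d² + r² + 2dr cosθ = |CA|² = 0.0686797 m²;  d cosθ + r = +0.2597 m.
|ω_lever| = |0.0683·3.06·+0.2597| / 0.0686797 = 0.7903 rad/s.

0.790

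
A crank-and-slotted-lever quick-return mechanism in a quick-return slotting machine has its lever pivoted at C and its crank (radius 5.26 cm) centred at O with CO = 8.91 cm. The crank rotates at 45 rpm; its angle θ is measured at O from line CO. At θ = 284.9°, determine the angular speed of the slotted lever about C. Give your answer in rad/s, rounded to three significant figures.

1.43

ω = 4.712 rad/s (from 45 rpm).
Crank pin A relative to C: A = (d + r cosθ, r sinθ); lever angle φ = atan2(r sinθ, d + r cosθ).
Differentiating tanφ: φ̇ = rω(d cosθ + r)/(d² + r² + 2dr cosθ).
d² + r² + 2dr cosθ = |CA|² = 0.0131158 m²;  d cosθ + r = +0.075511 m.
|ω_lever| = |0.0526·4.712·+0.075511| / 0.0131158 = 1.4271 rad/s.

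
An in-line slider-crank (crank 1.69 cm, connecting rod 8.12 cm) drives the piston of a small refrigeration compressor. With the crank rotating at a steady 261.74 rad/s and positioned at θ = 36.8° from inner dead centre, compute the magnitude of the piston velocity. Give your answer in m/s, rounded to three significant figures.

3.09

ω = 261.7 rad/s
For an in-line slider-crank, x = r cosθ + √(L² − r² sin²θ), so v = −rω sinθ·[1 + r cosθ/√(L² − r² sin²θ)].
With r = 0.0169 m, L = 0.0812 m, θ = 36.8°: √(L² − r² sin²θ) = 0.080566 m.
v = −0.0169·261.7·0.59902·[1 + 0.0169·0.80073/0.080566] = -3.0948 m/s.
|v| = 3.0948 m/s.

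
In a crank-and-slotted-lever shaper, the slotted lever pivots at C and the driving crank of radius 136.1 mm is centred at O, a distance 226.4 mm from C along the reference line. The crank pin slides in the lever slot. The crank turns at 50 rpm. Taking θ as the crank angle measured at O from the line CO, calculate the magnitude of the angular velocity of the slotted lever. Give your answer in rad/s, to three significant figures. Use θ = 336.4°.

1.94

ω = 5.236 rad/s (from 50 rpm).
Crank pin A relative to C: A = (d + r cosθ, r sinθ); lever angle φ = atan2(r sinθ, d + r cosθ).
Differentiating tanφ: φ̇ = rω(d cosθ + r)/(d² + r² + 2dr cosθ).
d² + r² + 2dr cosθ = |CA|² = 0.126252 m²;  d cosθ + r = +0.34356 m.
|ω_lever| = |0.1361·5.236·+0.34356| / 0.126252 = 1.9392 rad/s.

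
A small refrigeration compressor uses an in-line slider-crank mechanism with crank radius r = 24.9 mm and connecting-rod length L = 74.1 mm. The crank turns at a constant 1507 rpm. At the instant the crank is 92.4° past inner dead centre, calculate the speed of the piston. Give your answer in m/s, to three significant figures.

ω = 2π·1507/60 = 157.8 rad/s
For an in-line slider-crank, x = r cosθ + √(L² − r² sin²θ), so v = −rω sinθ·[1 + r cosθ/√(L² − r² sin²θ)].
With r = 0.0249 m, L = 0.0741 m, θ = 92.4°: √(L² − r² sin²θ) = 0.069799 m.
v = −0.0249·157.8·0.99912·[1 + 0.0249·-0.04188/0.069799] = -3.8674 m/s.
|v| = 3.8674 m/s.

3.87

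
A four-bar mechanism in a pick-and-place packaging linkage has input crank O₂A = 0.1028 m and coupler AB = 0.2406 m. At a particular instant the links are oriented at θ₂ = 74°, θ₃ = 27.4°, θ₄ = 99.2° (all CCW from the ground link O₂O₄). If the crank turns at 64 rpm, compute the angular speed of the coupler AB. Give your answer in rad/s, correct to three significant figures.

1.28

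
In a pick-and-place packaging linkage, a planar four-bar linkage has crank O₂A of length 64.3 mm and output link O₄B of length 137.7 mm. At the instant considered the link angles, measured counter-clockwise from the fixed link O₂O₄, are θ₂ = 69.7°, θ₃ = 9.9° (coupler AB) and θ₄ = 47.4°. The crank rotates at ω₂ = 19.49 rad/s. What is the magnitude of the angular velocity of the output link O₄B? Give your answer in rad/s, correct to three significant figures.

ω₂ = 19.49 rad/s
Differentiating the loop-closure r₂e^{iθ₂}+r₃e^{iθ₃}=r₁+r₄e^{iθ₄} gives r₂ω₂e^{iθ₂}+r₃ω₃e^{iθ₃}=r₄ω₄e^{iθ₄}.
Eliminating the other unknown: ω₄ = r₂ω₂ sin(θ₂−θ₃) / [r₄ sin(θ₄−θ₃)].
Numerator sine = +0.86427; denominator sine = +0.60876.
Result = 0.0643·19.49·(+0.86427) / (0.1377·(+0.60876)) = +12.921 rad/s; magnitude 12.921 rad/s.

12.9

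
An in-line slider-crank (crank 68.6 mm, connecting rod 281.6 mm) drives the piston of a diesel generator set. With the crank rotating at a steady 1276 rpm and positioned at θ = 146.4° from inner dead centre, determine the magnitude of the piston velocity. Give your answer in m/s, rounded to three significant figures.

ω = 2π·1276/60 = 133.6 rad/s
For an in-line slider-crank, x = r cosθ + √(L² − r² sin²θ), so v = −rω sinθ·[1 + r cosθ/√(L² − r² sin²θ)].
With r = 0.0686 m, L = 0.2816 m, θ = 146.4°: √(L² − r² sin²θ) = 0.27903 m.
v = −0.0686·133.6·0.55339·[1 + 0.0686·-0.83292/0.27903] = -4.0339 m/s.
|v| = 4.0339 m/s.

4.03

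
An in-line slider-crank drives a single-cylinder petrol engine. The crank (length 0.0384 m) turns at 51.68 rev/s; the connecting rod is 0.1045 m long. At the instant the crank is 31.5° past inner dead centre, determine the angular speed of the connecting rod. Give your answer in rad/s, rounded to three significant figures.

104

ω = 324.7 rad/s (converted from 51.68 rev/s).
The rod makes angle φ with the slider axis where L sinφ = r sinθ; differentiating, L cosφ·φ̇ = r ω cosθ.
L cosφ = √(L² − r² sin²θ) = 0.10256 m.
|ω_rod| = r ω |cosθ| / √(L² − r² sin²θ) = 0.0384·324.7·0.85264/0.10256 = 103.67 rad/s.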